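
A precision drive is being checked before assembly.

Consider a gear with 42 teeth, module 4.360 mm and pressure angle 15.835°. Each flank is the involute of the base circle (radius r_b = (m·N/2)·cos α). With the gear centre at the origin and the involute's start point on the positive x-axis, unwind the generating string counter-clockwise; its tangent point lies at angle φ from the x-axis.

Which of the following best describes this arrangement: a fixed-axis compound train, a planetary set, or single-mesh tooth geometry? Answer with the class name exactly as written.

single-mesh tooth geometry

class = single-mesh tooth geometry [base-circle involute, m = 4.360, 42T]
classification: single-mesh tooth geometry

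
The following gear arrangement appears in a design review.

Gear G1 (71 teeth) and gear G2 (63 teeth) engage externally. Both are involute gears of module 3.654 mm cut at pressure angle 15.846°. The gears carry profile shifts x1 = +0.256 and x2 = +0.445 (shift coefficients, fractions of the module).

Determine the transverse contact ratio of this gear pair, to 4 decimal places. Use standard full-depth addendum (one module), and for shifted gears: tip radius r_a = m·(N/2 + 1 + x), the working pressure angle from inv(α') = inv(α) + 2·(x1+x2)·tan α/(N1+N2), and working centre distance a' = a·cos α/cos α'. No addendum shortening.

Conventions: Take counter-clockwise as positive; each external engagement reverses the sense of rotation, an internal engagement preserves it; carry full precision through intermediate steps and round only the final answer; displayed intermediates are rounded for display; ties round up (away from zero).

single-mesh involute tooth geometry (71T engaging 63T at module 3.654)
base radii: r_b1 = 124.787635, r_b2 = 110.727056
tip radii: r_a1 = 134.306424, r_a2 = 120.381030
inv(α') = inv(15.846°) + 2·(+0.256+0.445)·tan α/(71+63) = 0.01024366  ⇒  α' = 17.71474°
a' = a·cos α / cos α' = 244.8180·cos 15.846°/cos 17.71474° = 247.237913
action lengths: √(r_a1²−r_b1²) = 49.661471, √(r_a2²−r_b2²) = 47.234641
base pitch p_b = π·m·cos α = 11.043153
CR = (49.661471 + 47.234641 − 247.237913·sin 17.71474°)/11.043153 = 1.962033
contact ratio ≈ 1.9620

1.9620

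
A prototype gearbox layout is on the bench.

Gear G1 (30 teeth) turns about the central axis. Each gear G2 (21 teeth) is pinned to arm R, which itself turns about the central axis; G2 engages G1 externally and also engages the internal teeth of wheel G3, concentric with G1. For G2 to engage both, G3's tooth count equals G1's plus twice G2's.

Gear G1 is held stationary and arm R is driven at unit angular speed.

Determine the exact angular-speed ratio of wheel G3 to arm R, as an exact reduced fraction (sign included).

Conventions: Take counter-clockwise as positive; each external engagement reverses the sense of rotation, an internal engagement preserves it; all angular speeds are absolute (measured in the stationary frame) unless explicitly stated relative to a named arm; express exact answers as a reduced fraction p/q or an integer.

class = planetary set [G3 = 30+2·21 = 72; Willis about the carrier]
ring teeth: 30 + 2·21 = 72
30(ω_sun−ω_arm) = −72(ω_ring−ω_arm),  ω_sun = 0, ω_arm = 1
ω_ring = 1 − (30/72)(0−1) = 17/12
ω_out/ω_in = 17/12

17/12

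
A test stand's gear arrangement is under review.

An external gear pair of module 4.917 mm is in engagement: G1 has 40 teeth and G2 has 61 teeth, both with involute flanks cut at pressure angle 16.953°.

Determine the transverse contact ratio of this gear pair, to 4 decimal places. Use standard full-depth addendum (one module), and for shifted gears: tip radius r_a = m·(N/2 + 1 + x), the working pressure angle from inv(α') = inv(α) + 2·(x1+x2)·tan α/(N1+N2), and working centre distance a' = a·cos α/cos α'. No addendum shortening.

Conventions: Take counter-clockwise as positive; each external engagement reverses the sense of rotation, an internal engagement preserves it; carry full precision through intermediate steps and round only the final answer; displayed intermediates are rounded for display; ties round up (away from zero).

single-mesh involute tooth geometry (40T engaging 61T at module 4.917)
base radii: r_b1 = 94.066563, r_b2 = 143.451509
tip radii: r_a1 = 103.257000, r_a2 = 154.885500
no profile shift: α' = α, a' = a
action lengths: √(r_a1²−r_b1²) = 42.585088, √(r_a2²−r_b2²) = 58.405331
base pitch p_b = π·m·cos α = 14.775941
CR = (42.585088 + 58.405331 − 248.308500·sin 16.95300°)/14.775941 = 1.934689
contact ratio ≈ 1.9347

1.9347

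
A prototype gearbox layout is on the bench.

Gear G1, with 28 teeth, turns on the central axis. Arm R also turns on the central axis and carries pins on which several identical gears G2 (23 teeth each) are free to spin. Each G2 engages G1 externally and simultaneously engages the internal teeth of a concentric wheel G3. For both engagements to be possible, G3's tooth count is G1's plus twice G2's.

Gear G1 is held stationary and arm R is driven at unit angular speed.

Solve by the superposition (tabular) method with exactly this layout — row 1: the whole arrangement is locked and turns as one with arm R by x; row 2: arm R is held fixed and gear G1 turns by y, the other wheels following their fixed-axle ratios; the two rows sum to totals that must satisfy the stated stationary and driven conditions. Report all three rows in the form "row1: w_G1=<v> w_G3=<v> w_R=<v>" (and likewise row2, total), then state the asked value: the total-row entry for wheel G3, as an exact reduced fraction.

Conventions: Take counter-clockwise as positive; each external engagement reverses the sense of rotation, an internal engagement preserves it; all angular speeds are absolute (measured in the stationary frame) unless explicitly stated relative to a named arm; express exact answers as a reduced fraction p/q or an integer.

class = planetary set [G3 = 28+2·23 = 74; Willis about the carrier]
superposition row 1 [locked train]: every member turns x
superposition row 2 [arm held]: sun y, ring −(28/74)·y, arm 0
boundary: total ω_sun = x + y = 0 and total ω_arm = x = 1  ⇒  y = -1, x = 1
row 2 ring = −(28/74)·(-1) = 14/37
totals (row 1 + row 2): sun 1 + (-1) = 0, ring 1 + 14/37 = 51/37, arm 1 + 0 = 1
asked cell (total, ring) = 51/37

row1: w_G1=1 w_G3=1 w_R=1
row2: w_G1=-1 w_G3=14/37 w_R=0
total: w_G1=0 w_G3=51/37 w_R=1
asked value: 51/37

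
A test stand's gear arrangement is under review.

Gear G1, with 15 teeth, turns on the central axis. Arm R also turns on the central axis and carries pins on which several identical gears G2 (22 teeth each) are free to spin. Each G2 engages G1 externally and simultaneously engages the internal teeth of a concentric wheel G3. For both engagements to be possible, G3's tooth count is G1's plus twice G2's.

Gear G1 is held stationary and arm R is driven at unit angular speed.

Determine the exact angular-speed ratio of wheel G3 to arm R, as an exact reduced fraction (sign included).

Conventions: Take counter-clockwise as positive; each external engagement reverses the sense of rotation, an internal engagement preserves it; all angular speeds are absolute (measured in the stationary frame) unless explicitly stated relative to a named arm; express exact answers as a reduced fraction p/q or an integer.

class = planetary set [G3 = 15+2·22 = 59; Willis about the carrier]
ring teeth: 15 + 2·22 = 59
15(ω_sun−ω_arm) = −59(ω_ring−ω_arm),  ω_sun = 0, ω_arm = 1
ω_ring = 1 − (15/59)(0−1) = 74/59
ω_out/ω_in = 74/59

74/59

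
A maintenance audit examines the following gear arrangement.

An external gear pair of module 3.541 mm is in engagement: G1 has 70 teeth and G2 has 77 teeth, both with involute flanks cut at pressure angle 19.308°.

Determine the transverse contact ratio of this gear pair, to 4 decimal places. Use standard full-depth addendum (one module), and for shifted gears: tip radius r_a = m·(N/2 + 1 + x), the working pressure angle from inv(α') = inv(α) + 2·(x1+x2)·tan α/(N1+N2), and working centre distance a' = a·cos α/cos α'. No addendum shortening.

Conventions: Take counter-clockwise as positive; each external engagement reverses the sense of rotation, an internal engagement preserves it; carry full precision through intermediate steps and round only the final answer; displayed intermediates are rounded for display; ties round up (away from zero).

1.8572

topology: single-mesh involute geometry — m = 3.541, 70T/77T pair
base radii: r_b1 = 116.964250, r_b2 = 128.660675
tip radii: r_a1 = 127.476000, r_a2 = 139.869500
no profile shift: α' = α, a' = a
action lengths: √(r_a1²−r_b1²) = 50.690184, √(r_a2²−r_b2²) = 54.862625
base pitch p_b = π·m·cos α = 10.498687
CR = (50.690184 + 54.862625 − 260.263500·sin 19.30800°)/10.498687 = 1.857154
contact ratio ≈ 1.8572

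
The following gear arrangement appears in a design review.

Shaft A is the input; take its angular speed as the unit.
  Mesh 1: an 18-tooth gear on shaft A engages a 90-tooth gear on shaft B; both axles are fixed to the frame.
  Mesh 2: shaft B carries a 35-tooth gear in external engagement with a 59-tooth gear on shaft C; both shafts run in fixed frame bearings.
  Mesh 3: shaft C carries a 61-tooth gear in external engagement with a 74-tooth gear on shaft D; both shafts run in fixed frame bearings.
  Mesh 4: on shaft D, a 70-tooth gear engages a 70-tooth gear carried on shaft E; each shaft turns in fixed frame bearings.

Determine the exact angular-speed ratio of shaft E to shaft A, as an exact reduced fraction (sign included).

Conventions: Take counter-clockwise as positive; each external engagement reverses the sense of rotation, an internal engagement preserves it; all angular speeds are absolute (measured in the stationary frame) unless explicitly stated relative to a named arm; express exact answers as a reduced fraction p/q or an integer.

427/4366

class = fixed-axis compound train [4 meshes; 4 ratios multiply, 4 sense flips]
mesh 1 [18T→90T]: running ratio 1/5, sense −
mesh 2 [35T→59T]: running ratio 7/59, sense +
mesh 3 [61T→74T]: running ratio 427/4366, sense −
mesh 4 [70T→70T]: running ratio 427/4366, sense +
ω_out/ω_in = 427/4366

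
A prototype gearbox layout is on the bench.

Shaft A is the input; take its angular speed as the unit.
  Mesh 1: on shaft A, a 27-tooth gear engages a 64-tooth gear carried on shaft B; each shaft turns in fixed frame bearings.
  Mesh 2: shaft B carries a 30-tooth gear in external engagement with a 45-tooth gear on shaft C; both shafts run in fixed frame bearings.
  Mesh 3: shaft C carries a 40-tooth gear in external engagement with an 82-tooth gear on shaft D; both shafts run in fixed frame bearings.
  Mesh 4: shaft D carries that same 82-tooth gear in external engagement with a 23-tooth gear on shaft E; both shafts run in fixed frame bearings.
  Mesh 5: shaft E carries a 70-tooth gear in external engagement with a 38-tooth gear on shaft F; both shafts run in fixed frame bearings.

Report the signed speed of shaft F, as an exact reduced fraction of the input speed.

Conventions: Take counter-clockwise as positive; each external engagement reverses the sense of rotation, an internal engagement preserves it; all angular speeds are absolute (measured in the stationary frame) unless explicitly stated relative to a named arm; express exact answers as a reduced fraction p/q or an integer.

5-mesh fixed-axis compound train (all bearings frame-fixed)
mesh 1 [27T→64T]: |ω|/ω_in = 1×27/64 = 27/64, sense flips to −
mesh 2 [30T→45T]: |ω|/ω_in = (27/64)×30/45 = 9/32, sense flips to +
mesh 3 [40T→82T]: |ω|/ω_in = (9/32)×40/82 = 45/328, sense flips to −
mesh 4 [82T→23T]: |ω|/ω_in = (45/328)×82/23 = 45/92, sense flips to +
mesh 5 [70T→38T]: |ω|/ω_in = (45/92)×70/38 = 1575/1748, sense flips to −
signed output speed (× input speed) = -1575/1748

-1575/1748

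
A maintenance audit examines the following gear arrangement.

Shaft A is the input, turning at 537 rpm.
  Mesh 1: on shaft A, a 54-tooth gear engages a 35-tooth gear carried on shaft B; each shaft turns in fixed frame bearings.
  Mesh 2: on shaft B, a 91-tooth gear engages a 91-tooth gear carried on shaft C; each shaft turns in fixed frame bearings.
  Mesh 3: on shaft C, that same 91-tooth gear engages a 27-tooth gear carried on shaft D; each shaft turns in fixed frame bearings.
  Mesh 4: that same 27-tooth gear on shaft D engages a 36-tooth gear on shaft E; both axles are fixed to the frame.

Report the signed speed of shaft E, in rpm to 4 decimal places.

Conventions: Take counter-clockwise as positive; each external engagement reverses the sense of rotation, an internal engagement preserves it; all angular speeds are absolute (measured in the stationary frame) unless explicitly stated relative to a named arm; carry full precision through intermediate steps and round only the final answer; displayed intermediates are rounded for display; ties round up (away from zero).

topology: fixed-axis compound train — 4 meshes, A→E
mesh 1 [54T→35T]: ω = 537.0000×54/35 = 828.5143 rpm, sense flips to −
mesh 2 [91T→91T]: ω = 828.5143×91/91 = 828.5143 rpm, sense flips to +
mesh 3 [91T→27T]: ω = 828.5143×91/27 = 2792.4000 rpm, sense flips to −
mesh 4 [27T→36T]: ω = 2792.4000×27/36 = 2094.3000 rpm, sense flips to +
signed output speed = +2094.3000 rpm

+2094.3000 rpm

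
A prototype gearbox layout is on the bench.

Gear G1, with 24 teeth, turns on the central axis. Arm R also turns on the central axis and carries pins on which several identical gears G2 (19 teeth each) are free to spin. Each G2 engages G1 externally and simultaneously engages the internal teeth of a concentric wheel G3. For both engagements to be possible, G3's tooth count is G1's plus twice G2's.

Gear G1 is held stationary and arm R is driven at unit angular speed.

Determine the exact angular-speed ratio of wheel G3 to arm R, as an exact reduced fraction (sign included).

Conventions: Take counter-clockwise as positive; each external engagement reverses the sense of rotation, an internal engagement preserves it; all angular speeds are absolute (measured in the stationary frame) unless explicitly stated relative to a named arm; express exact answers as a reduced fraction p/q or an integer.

43/31

topology: planetary set — G1 24T / G2 19T / G3 62T, arm = carrier (Willis)
ring teeth: 24 + 2·19 = 62
24(ω_sun−ω_arm) = −62(ω_ring−ω_arm),  ω_sun = 0, ω_arm = 1
ω_ring = 1 − (24/62)(0−1) = 43/31
ω_out/ω_in = 43/31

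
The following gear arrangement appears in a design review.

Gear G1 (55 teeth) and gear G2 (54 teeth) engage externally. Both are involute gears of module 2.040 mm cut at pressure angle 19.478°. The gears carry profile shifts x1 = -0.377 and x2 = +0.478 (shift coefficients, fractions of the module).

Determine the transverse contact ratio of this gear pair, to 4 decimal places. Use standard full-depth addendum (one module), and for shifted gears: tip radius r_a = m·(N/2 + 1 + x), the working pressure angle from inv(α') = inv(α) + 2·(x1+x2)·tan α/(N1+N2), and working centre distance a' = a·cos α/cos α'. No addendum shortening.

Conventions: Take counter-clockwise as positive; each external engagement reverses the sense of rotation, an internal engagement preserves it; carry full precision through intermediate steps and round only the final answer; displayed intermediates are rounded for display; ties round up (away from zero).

single-mesh involute tooth geometry (55T engaging 54T at module 2.040)
base radii: r_b1 = 52.889374, r_b2 = 51.927749
tip radii: r_a1 = 57.370920, r_a2 = 58.095120
inv(α') = inv(19.478°) + 2·(-0.377+0.478)·tan α/(55+54) = 0.01438673  ⇒  α' = 19.77334°
a' = a·cos α / cos α' = 111.1800·cos 19.478°/cos 19.77334° = 111.384546
action lengths: √(r_a1²−r_b1²) = 22.229182, √(r_a2²−r_b2²) = 26.049027
base pitch p_b = π·m·cos α = 6.042068
CR = (22.229182 + 26.049027 − 111.384546·sin 19.77334°)/6.042068 = 1.753839
contact ratio ≈ 1.7538

1.7538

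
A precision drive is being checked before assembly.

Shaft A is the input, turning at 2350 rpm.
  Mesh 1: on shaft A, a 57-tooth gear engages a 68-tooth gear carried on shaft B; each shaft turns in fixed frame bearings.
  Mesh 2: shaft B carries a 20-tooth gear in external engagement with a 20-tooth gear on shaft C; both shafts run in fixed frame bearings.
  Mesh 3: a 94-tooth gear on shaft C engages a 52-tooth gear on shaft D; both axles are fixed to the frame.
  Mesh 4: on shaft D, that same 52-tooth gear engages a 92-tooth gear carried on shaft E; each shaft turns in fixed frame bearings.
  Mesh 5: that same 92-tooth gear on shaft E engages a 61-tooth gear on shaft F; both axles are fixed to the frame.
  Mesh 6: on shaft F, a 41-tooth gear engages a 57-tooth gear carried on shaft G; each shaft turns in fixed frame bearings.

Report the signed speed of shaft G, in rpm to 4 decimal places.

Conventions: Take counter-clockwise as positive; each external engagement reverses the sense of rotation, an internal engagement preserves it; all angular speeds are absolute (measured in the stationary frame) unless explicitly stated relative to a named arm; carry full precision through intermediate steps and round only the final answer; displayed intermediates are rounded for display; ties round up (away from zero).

recognized (7 fixed axles, 6 meshes): fixed-axis compound train
mesh 1 [57T→68T]: ω = 2350.0000×57/68 = 1969.8529 rpm, sense flips to −
mesh 2 [20T→20T]: ω = 1969.8529×20/20 = 1969.8529 rpm, sense flips to +
mesh 3 [94T→52T]: ω = 1969.8529×94/52 = 3560.8880 rpm, sense flips to −
mesh 4 [52T→92T]: ω = 3560.8880×52/92 = 2012.6758 rpm, sense flips to +
mesh 5 [92T→61T]: ω = 2012.6758×92/61 = 3035.5111 rpm, sense flips to −
mesh 6 [41T→57T]: ω = 3035.5111×41/57 = 2183.4378 rpm, sense flips to +
signed output speed = +2183.4378 rpm

+2183.4378 rpm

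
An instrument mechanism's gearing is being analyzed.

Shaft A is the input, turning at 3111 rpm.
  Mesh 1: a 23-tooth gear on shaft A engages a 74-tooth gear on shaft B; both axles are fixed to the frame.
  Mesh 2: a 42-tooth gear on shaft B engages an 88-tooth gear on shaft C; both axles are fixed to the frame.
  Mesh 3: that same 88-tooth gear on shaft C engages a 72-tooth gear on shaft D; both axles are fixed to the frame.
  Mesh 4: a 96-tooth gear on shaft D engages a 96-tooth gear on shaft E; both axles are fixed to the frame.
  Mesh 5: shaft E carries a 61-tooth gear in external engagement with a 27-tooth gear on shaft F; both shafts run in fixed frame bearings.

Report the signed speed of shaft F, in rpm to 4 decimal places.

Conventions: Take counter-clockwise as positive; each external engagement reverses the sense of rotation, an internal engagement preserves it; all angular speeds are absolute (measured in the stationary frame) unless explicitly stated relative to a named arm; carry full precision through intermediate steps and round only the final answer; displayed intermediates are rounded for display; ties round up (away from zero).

-1274.3214 rpm

topology: fixed-axis compound train — 5 meshes, A→F
mesh 1 [23T→74T]: ω = 3111.0000×23/74 = 966.9324 rpm, sense flips to −
mesh 2 [42T→88T]: ω = 966.9324×42/88 = 461.4905 rpm, sense flips to +
mesh 3 [88T→72T]: ω = 461.4905×88/72 = 564.0439 rpm, sense flips to −
mesh 4 [96T→96T]: ω = 564.0439×96/96 = 564.0439 rpm, sense flips to +
mesh 5 [61T→27T]: ω = 564.0439×61/27 = 1274.3214 rpm, sense flips to −
signed output speed = -1274.3214 rpm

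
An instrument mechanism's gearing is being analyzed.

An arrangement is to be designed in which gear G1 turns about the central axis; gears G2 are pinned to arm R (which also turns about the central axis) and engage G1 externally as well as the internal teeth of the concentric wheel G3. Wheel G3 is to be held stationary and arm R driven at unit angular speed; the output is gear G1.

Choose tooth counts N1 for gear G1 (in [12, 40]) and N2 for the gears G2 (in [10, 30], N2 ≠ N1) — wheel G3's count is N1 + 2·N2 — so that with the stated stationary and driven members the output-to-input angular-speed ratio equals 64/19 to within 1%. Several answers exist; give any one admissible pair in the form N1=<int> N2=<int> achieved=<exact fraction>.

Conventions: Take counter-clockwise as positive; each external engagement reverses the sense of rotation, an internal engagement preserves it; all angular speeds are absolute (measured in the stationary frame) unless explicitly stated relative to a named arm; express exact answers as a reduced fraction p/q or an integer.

N1=19 N2=13 achieved=64/19

design class (target 64/19): planetary set
Willis with ω_ring = 0: ω_sun/ω_arm = (N1+N3)/N1; set equal to 64/19  ⇒  N3/N1 = 64/19 − 1 = 45/19
N3 = N1 + 2·N2  ⇒  N2/N1 = (N3/N1 − 1)/2 = (45/19 − 1)/2 = 13/19
smallest multiple with N1 ≥ 12 and N2 ≥ 10: k = 1  ⇒  N1 = 1·19 = 19, N2 = 1·13 = 13 (N1 ≤ 40, N2 ≤ 30, N2 ≠ N1 ✓), N3 = 19 + 2·13 = 45
check: (N1+N3)/N1 with N1 = 19, N3 = 45 gives 64/19; |achieved − target| = 0 ≤ 16/475 ✓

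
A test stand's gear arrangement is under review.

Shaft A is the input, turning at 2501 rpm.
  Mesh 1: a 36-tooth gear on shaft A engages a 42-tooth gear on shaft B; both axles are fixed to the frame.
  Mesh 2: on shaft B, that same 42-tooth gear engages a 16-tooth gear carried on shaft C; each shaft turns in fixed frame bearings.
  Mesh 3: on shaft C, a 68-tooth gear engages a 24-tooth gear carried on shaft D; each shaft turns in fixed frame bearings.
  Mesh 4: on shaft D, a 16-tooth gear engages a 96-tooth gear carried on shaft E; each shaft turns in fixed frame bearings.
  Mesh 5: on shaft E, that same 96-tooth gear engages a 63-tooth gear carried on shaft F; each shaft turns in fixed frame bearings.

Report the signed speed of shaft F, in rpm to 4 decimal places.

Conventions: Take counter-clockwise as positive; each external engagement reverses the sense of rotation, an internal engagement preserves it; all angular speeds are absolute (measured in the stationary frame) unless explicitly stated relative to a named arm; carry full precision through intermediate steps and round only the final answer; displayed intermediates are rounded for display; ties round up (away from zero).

-4049.2381 rpm

class = fixed-axis compound train [5 meshes; 5 ratios multiply, 5 sense flips]
mesh 1 [36T→42T]: ω = 2501.0000×36/42 = 2143.7143 rpm, sense flips to −
mesh 2 [42T→16T]: ω = 2143.7143×42/16 = 5627.2500 rpm, sense flips to +
mesh 3 [68T→24T]: ω = 5627.2500×68/24 = 15943.8750 rpm, sense flips to −
mesh 4 [16T→96T]: ω = 15943.8750×16/96 = 2657.3125 rpm, sense flips to +
mesh 5 [96T→63T]: ω = 2657.3125×96/63 = 4049.2381 rpm, sense flips to −
signed output speed = -4049.2381 rpm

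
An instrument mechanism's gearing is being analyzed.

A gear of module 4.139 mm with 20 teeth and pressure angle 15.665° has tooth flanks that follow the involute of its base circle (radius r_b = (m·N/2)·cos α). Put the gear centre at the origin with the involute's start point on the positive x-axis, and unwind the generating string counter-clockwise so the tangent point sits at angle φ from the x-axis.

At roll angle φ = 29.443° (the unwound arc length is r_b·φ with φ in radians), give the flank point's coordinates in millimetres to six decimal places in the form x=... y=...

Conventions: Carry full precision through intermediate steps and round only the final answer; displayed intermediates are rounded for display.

x=44.772270 y=1.755505

class = single-mesh tooth geometry [base-circle involute, m = 4.139, 20T]
pitch radius r_p = m·N/2 = 4.139·20/2 = 41.390000
base radius r_b = r_p·cos α = 41.390000·cos 15.665° = 39.852646
roll angle φ = 29.443° = 0.51387729 rad
x = r_b·(cos φ + φ·sin φ) = 44.772270
y = r_b·(sin φ − φ·cos φ) = 1.755505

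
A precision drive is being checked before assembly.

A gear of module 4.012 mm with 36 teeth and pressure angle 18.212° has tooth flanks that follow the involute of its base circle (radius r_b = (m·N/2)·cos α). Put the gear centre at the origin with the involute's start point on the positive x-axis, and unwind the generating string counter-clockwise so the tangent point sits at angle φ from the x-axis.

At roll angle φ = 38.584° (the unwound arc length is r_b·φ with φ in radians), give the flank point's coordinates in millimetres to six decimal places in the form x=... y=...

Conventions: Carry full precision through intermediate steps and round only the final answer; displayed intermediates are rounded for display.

x=82.433347 y=6.671488

class = single-mesh tooth geometry [base-circle involute, m = 4.012, 36T]
pitch radius r_p = m·N/2 = 4.012·36/2 = 72.216000
base radius r_b = r_p·cos α = 72.216000·cos 18.212° = 68.598456
roll angle φ = 38.584° = 0.67341784 rad
x = r_b·(cos φ + φ·sin φ) = 82.433347
y = r_b·(sin φ − φ·cos φ) = 6.671488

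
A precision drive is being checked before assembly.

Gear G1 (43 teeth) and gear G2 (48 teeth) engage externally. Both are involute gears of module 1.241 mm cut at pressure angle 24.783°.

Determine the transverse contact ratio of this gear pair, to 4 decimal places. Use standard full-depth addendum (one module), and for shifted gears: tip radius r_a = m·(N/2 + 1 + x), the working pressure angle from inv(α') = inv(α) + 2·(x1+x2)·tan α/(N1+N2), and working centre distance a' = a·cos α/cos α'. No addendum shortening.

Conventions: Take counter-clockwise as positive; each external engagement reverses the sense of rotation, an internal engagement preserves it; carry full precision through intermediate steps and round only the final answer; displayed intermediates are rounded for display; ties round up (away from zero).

1.5334

class = single-mesh tooth geometry [involute pair 43T × 48T, m = 1.241]
base radii: r_b1 = 24.224184, r_b2 = 27.040950
tip radii: r_a1 = 27.922500, r_a2 = 31.025000
no profile shift: α' = α, a' = a
action lengths: √(r_a1²−r_b1²) = 13.887221, √(r_a2²−r_b2²) = 15.209788
base pitch p_b = π·m·cos α = 3.539652
CR = (13.887221 + 15.209788 − 56.465500·sin 24.78300°)/3.539652 = 1.533384
contact ratio ≈ 1.5334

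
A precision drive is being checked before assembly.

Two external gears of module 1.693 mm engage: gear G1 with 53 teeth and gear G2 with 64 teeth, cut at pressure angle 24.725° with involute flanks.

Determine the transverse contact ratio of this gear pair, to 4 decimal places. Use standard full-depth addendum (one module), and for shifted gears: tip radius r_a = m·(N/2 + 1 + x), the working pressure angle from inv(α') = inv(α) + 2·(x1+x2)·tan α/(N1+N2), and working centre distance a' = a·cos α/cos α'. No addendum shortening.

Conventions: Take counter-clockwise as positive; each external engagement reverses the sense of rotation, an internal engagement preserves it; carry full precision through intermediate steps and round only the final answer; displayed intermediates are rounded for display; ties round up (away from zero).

1.5613

single-mesh involute tooth geometry (53T engaging 64T at module 1.693)
base radii: r_b1 = 40.751581, r_b2 = 49.209456
tip radii: r_a1 = 46.557500, r_a2 = 55.869000
no profile shift: α' = α, a' = a
action lengths: √(r_a1²−r_b1²) = 22.514649, √(r_a2²−r_b2²) = 26.453252
base pitch p_b = π·m·cos α = 4.831127
CR = (22.514649 + 26.453252 − 99.040500·sin 24.72500°)/4.831127 = 1.561309
contact ratio ≈ 1.5613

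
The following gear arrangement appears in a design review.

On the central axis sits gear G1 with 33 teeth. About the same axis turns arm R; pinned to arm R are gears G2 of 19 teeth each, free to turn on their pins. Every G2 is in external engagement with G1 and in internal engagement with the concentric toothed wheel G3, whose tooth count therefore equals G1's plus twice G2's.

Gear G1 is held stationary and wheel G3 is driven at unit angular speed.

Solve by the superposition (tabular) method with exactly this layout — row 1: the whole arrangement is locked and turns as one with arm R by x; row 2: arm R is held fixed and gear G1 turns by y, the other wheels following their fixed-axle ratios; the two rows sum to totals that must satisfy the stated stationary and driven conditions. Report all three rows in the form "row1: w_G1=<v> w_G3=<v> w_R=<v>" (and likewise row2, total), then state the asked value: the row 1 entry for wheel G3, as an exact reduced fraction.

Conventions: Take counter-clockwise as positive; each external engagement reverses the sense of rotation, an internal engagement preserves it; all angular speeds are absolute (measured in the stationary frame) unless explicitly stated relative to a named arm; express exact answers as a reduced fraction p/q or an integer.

topology: planetary set — G1 33T / G2 19T / G3 71T, arm = carrier (Willis)
superposition row 1 [locked train]: every member turns x
row 2: sun turns y, ring = −(33/71)·y, arm 0
boundary: total ω_sun = x + y = 0 and total ω_ring = x − (33/71)·y = 1  ⇒  y = -71/104, x = 71/104
row 2 ring = −(33/71)·(-71/104) = 33/104
totals (row 1 + row 2): sun 71/104 + (-71/104) = 0, ring 71/104 + 33/104 = 1, arm 71/104 + 0 = 71/104
asked cell (row1, ring) = 71/104

row1: w_G1=71/104 w_G3=71/104 w_R=71/104
row2: w_G1=-71/104 w_G3=33/104 w_R=0
total: w_G1=0 w_G3=1 w_R=71/104
asked value: 71/104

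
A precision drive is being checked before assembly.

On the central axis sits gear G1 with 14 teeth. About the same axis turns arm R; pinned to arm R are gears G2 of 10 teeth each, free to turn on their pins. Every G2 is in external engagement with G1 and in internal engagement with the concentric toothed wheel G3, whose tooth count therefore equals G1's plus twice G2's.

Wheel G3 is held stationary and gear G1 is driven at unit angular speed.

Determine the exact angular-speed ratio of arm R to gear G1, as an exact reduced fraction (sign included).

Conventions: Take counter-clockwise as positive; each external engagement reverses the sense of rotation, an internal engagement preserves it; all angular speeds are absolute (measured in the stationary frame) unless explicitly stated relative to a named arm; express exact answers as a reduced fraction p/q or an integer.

7/24

topology: planetary set — G1 14T / G2 10T / G3 34T, arm = carrier (Willis)
ring teeth: 14 + 2·10 = 34
14(ω_sun−ω_arm) = −34(ω_ring−ω_arm),  ω_ring = 0, ω_sun = 1
14(1−ω_arm) = −34(0−ω_arm)  ⇒  48·ω_arm = 14  ⇒  ω_arm = 7/24
ω_out/ω_in = 7/24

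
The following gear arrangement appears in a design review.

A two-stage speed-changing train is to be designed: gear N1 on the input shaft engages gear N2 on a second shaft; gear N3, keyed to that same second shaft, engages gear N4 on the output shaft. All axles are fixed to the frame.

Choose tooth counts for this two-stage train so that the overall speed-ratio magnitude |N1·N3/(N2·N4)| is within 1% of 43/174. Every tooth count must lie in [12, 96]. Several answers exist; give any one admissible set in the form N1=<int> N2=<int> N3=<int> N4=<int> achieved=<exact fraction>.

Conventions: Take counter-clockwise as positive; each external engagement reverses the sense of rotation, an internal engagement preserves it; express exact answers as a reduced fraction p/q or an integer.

2-stage fixed-axis compound train for ratio 43/174
target = 43/174 in lowest terms: an exact hit needs N1·N3 = k·43 and N2·N4 = k·174 for one integer k, every count in [12, 96]; additionally prefer no 1:1 stage (N1 ≠ N2, N3 ≠ N4)
k = 1…11: no 1:1-free in-range split of k·43 and k·174 into factor pairs; take k = 12
k = 12: N1·N3 = 516 = 12·43, N2·N4 = 2088 = 24·87
achieved = 12·43/(24·87) = 43/174; |achieved − target| = 0 ≤ 43/17400 ✓

N1=12 N2=24 N3=43 N4=87 achieved=43/174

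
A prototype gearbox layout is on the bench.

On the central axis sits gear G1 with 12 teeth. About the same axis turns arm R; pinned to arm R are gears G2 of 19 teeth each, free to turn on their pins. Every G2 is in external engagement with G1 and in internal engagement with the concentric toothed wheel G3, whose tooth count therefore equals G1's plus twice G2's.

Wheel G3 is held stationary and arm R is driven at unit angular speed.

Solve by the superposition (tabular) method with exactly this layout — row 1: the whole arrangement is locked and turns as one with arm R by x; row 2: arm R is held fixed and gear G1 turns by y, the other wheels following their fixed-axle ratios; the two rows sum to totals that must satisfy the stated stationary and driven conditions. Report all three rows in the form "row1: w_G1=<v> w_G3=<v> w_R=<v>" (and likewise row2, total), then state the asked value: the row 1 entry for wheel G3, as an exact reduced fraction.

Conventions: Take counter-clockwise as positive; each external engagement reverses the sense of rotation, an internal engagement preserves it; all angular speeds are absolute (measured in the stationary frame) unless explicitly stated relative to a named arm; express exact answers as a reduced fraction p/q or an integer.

row1: w_G1=1 w_G3=1 w_R=1
row2: w_G1=25/6 w_G3=-1 w_R=0
total: w_G1=31/6 w_G3=0 w_R=1
asked value: 1

class = planetary set [G3 = 12+2·19 = 50; Willis about the carrier]
row 1 (train locked, turned with arm): all members turn x
superposition row 2 [arm held]: sun y, ring −(12/50)·y, arm 0
boundary: total ω_ring = x − (12/50)·y = 0 and total ω_arm = x = 1  ⇒  y = 25/6, x = 1
row 2 ring = −(12/50)·25/6 = -1
totals (row 1 + row 2): sun 1 + 25/6 = 31/6, ring 1 + (-1) = 0, arm 1 + 0 = 1
asked cell (row1, ring) = 1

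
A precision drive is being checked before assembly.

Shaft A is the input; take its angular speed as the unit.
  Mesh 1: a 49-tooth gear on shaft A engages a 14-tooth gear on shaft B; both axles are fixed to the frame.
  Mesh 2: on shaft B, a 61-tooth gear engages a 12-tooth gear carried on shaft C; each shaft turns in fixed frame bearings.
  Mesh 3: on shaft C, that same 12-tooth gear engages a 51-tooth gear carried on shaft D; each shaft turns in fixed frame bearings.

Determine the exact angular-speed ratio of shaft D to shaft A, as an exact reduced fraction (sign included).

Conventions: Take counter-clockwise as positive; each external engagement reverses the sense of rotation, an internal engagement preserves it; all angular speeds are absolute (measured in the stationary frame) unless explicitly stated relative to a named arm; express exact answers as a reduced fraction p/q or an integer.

class = fixed-axis compound train [3 meshes; 3 ratios multiply, 3 sense flips]
mesh 1 [49T→14T]: running ratio 7/2, sense −
mesh 2 [61T→12T]: running ratio 427/24, sense +
mesh 3 [12T→51T]: running ratio 427/102, sense −
ω_out/ω_in = -427/102

-427/102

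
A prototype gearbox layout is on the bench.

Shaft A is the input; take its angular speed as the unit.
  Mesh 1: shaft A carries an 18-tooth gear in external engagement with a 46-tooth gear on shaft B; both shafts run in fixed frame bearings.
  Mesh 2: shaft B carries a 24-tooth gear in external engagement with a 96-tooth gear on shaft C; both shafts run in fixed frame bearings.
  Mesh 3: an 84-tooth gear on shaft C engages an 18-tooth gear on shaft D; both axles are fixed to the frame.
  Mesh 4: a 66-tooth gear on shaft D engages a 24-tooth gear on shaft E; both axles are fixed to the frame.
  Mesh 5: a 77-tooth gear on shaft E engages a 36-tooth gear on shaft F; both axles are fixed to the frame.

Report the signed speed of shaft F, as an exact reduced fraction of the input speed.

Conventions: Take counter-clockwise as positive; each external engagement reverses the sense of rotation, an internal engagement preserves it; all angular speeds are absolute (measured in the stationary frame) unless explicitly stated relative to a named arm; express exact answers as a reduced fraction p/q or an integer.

-5929/2208

5-mesh fixed-axis compound train (all bearings frame-fixed)
mesh 1 [18T→46T]: |ω|/ω_in = 1×18/46 = 9/23, sense flips to −
mesh 2 [24T→96T]: |ω|/ω_in = (9/23)×24/96 = 9/92, sense flips to +
mesh 3 [84T→18T]: |ω|/ω_in = (9/92)×84/18 = 21/46, sense flips to −
mesh 4 [66T→24T]: |ω|/ω_in = (21/46)×66/24 = 231/184, sense flips to +
mesh 5 [77T→36T]: |ω|/ω_in = (231/184)×77/36 = 5929/2208, sense flips to −
signed output speed (× input speed) = -5929/2208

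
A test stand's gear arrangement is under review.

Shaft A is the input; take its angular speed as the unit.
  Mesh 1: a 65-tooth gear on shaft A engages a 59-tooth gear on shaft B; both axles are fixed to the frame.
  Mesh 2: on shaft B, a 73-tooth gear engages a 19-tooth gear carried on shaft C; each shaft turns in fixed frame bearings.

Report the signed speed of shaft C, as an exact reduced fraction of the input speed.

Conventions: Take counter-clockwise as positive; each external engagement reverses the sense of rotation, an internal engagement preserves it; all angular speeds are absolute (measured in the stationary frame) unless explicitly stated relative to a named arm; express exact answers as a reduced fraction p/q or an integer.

4745/1121

2-mesh fixed-axis compound train (all bearings frame-fixed)
mesh 1 [65T→59T]: |ω|/ω_in = 1×65/59 = 65/59, sense flips to −
mesh 2 [73T→19T]: |ω|/ω_in = (65/59)×73/19 = 4745/1121, sense flips to +
signed output speed (× input speed) = 4745/1121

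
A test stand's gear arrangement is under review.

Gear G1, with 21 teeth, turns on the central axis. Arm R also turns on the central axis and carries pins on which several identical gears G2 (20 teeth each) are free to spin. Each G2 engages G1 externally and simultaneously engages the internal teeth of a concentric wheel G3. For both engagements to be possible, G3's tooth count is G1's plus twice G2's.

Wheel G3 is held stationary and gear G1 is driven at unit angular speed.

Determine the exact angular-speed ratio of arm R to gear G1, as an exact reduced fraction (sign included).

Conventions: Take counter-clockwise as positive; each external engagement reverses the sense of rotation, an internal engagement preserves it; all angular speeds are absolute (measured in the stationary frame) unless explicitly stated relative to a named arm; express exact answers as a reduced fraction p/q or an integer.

recognized (axles ride arm R): planetary set, 21/20/61 teeth
ring teeth: 21 + 2·20 = 61
21(ω_sun−ω_arm) = −61(ω_ring−ω_arm),  ω_ring = 0, ω_sun = 1
21(1−ω_arm) = −61(0−ω_arm)  ⇒  82·ω_arm = 21  ⇒  ω_arm = 21/82
ω_out/ω_in = 21/82

21/82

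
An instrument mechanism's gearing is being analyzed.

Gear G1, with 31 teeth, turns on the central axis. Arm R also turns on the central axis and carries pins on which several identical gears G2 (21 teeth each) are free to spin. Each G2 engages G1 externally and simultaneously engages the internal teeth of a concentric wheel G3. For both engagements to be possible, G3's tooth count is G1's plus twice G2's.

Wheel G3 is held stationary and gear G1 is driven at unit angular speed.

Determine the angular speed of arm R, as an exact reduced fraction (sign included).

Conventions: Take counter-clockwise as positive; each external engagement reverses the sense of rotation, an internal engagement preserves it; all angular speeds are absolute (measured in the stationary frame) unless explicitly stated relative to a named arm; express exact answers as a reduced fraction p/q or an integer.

recognized (axles ride arm R): planetary set, 31/21/73 teeth
ring teeth: 31 + 2·21 = 73
31(ω_sun−ω_arm) = −73(ω_ring−ω_arm),  ω_ring = 0, ω_sun = 1
31(1−ω_arm) = −73(0−ω_arm)  ⇒  104·ω_arm = 31  ⇒  ω_arm = 31/104
exact speed ratio = 31/104

31/104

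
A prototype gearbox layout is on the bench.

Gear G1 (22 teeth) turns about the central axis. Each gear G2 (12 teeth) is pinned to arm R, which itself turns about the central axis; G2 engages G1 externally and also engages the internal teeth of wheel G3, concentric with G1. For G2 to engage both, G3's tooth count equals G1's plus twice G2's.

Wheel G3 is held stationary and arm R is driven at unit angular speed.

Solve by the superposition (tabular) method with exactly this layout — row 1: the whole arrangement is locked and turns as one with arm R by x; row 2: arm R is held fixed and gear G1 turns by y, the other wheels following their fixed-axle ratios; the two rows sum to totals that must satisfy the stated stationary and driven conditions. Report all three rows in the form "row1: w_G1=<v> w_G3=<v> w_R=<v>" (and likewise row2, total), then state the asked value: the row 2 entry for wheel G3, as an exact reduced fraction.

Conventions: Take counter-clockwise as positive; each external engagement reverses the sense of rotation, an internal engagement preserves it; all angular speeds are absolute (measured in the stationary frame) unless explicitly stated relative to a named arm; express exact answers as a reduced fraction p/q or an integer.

planetary set (22T centre, 12T on arm, 46T internal) — Willis relation
row 1 (train locked, turned with arm): all members turn x
row 2: sun turns y, ring = −(22/46)·y, arm 0
boundary: total ω_ring = x − (22/46)·y = 0 and total ω_arm = x = 1  ⇒  y = 23/11, x = 1
row 2 ring = −(22/46)·23/11 = -1
totals (row 1 + row 2): sun 1 + 23/11 = 34/11, ring 1 + (-1) = 0, arm 1 + 0 = 1
asked cell (row2, ring) = -1

row1: w_G1=1 w_G3=1 w_R=1
row2: w_G1=23/11 w_G3=-1 w_R=0
total: w_G1=34/11 w_G3=0 w_R=1
asked value: -1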